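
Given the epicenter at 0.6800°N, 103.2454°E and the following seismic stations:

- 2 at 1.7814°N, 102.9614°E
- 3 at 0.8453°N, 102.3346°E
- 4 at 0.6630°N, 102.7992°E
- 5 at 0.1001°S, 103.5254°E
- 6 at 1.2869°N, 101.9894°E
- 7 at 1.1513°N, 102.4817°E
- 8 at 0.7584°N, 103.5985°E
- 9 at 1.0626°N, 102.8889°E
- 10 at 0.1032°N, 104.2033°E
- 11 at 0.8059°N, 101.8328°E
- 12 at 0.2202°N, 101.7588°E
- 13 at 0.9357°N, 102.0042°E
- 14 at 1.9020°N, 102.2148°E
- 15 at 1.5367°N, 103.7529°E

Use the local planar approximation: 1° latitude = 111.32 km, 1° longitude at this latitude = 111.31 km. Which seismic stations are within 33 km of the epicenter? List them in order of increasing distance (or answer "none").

Distances from 0.6800°N, 103.2454°E:
2: √((1.1014·111.32)² + (-0.2840·111.31)²) = √(15032.684391 + 999.321073) = 126.6176 km
3: √((0.1653·111.32)² + (-0.9108·111.31)²) = √(338.604014 + 10278.137170) = 103.0376 km
4: √((-0.0170·111.32)² + (-0.4462·111.31)²) = √(3.581329 + 2466.763408) = 49.7026 km
5: √((-0.7801·111.32)² + (0.2800·111.31)²) = √(7541.312734 + 971.369422) = 92.2642 km
6: √((0.6069·111.32)² + (-1.2560·111.31)²) = √(4564.368193 + 19545.538685) = 155.2737 km
7: √((0.4713·111.32)² + (-0.7637·111.31)²) = √(2752.588397 + 7226.266045) = 99.8942 km
8: √((0.0784·111.32)² + (0.3531·111.31)²) = √(76.169047 + 1544.769907) = 40.2609 km
9: √((0.3826·111.32)² + (-0.3565·111.31)²) = √(1813.996007 + 1574.662314) = 58.2122 km
10: √((-0.5768·111.32)² + (0.9579·111.31)²) = √(4122.843966 + 11368.645176) = 124.4648 km
11: √((0.1259·111.32)² + (-1.4126·111.31)²) = √(196.425495 + 24723.318819) = 157.8599 km
12: √((-0.4598·111.32)² + (-1.4866·111.31)²) = √(2619.897673 + 27381.461331) = 173.2090 km
13: √((0.2557·111.32)² + (-1.2412·111.31)²) = √(810.229127 + 19087.625227) = 141.0598 km
14: √((1.2220·111.32)² + (-1.0306·111.31)²) = √(18504.987972 + 13159.780387) = 177.9460 km
15: √((0.8567·111.32)² + (0.5075·111.31)²) = √(9095.025669 + 3191.100329) = 110.8428 km
Threshold 33 km: none within range.

none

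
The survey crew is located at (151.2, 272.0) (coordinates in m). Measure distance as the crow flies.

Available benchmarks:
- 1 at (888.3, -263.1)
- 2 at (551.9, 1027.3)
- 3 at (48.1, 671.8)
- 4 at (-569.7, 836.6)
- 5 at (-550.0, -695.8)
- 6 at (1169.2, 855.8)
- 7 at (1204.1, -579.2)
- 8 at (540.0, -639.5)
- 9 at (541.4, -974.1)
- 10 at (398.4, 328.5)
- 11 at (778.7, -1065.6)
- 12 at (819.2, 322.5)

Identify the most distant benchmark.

Distances from (151.2, 272.0):
1: √((737.1)² + (-535.1)²) = √(543316.410 + 286332.010) = 910.9 m
2: √((400.7)² + (755.3)²) = √(160560.490 + 570478.090) = 855.0 m
3: √((-103.1)² + (399.8)²) = √(10629.610 + 159840.040) = 412.9 m
4: √((-720.9)² + (564.6)²) = √(519696.810 + 318773.160) = 915.7 m
5: √((-701.2)² + (-967.8)²) = √(491681.440 + 936636.840) = 1195.1 m
6: √((1018.0)² + (583.8)²) = √(1036324.000 + 340822.440) = 1173.5 m
7: √((1052.9)² + (-851.2)²) = √(1108598.410 + 724541.440) = 1353.9 m
8: √((388.8)² + (-911.5)²) = √(151165.440 + 830832.250) = 991.0 m
9: √((390.2)² + (-1246.1)²) = √(152256.040 + 1552765.210) = 1305.8 m
10: √((247.2)² + (56.5)²) = √(61107.840 + 3192.250) = 253.6 m
11: √((627.5)² + (-1337.6)²) = √(393756.250 + 1789173.760) = 1477.5 m
12: √((668.0)² + (50.5)²) = √(446224.000 + 2550.250) = 669.9 m
Maximum: 11 at 1477.5 m.

11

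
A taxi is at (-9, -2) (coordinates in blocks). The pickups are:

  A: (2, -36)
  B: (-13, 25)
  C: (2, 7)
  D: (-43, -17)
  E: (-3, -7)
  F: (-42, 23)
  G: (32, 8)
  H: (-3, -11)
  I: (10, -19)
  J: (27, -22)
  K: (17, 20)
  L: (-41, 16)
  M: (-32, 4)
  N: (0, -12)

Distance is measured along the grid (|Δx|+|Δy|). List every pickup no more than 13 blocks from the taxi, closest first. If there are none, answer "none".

Distances from (-9, -2):
A: |11| + |-34| = 11 + 34 = 45 blocks
B: |-4| + |27| = 4 + 27 = 31 blocks
C: |11| + |9| = 11 + 9 = 20 blocks
D: |-34| + |-15| = 34 + 15 = 49 blocks
E: |6| + |-5| = 6 + 5 = 11 blocks
F: |-33| + |25| = 33 + 25 = 58 blocks
G: |41| + |10| = 41 + 10 = 51 blocks
H: |6| + |-9| = 6 + 9 = 15 blocks
I: |19| + |-17| = 19 + 17 = 36 blocks
J: |36| + |-20| = 36 + 20 = 56 blocks
K: |26| + |22| = 26 + 22 = 48 blocks
L: |-32| + |18| = 32 + 18 = 50 blocks
M: |-23| + |6| = 23 + 6 = 29 blocks
N: |9| + |-10| = 9 + 10 = 19 blocks
Threshold 13 blocks: E (11 blocks) is within range.

E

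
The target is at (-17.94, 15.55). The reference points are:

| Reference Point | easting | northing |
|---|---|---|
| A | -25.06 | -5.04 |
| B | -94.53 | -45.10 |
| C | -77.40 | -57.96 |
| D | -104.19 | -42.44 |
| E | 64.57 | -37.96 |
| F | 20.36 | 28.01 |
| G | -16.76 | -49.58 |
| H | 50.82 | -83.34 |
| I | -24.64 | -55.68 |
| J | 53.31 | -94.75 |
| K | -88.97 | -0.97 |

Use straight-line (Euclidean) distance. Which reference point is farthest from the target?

Distances from (-17.94, 15.55):
A: √((-7.12)² + (-20.59)²) = √(50.6944 + 423.9481) = 21.79
B: √((-76.59)² + (-60.65)²) = √(5866.0281 + 3678.4225) = 97.70
C: √((-59.46)² + (-73.51)²) = √(3535.4916 + 5403.7201) = 94.55
D: √((-86.25)² + (-57.99)²) = √(7439.0625 + 3362.8401) = 103.93
E: √((82.51)² + (-53.51)²) = √(6807.9001 + 2863.3201) = 98.34
F: √((38.30)² + (12.46)²) = √(1466.8900 + 155.2516) = 40.28
G: √((1.18)² + (-65.13)²) = √(1.3924 + 4241.9169) = 65.14
H: √((68.76)² + (-98.89)²) = √(4727.9376 + 9779.2321) = 120.45
I: √((-6.70)² + (-71.23)²) = √(44.8900 + 5073.7129) = 71.54
J: √((71.25)² + (-110.30)²) = √(5076.5625 + 12166.0900) = 131.31
K: √((-71.03)² + (-16.52)²) = √(5045.2609 + 272.9104) = 72.93
Maximum: J at 131.31.

J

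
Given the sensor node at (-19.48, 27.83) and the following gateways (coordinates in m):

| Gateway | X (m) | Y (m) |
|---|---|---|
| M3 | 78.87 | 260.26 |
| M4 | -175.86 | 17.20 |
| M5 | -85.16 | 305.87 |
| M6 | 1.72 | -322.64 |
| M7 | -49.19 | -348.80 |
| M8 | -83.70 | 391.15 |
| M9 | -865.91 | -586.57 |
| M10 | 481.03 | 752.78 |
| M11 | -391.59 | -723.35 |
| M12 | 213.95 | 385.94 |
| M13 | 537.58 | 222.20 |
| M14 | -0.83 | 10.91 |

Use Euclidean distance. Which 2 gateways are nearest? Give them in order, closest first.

Distances from (-19.48, 27.83):
M3: √((98.35)² + (232.43)²) = √(9672.7225 + 54023.7049) = 252.38 m
M4: √((-156.38)² + (-10.63)²) = √(24454.7044 + 112.9969) = 156.74 m
M5: √((-65.68)² + (278.04)²) = √(4313.8624 + 77306.2416) = 285.69 m
M6: √((21.20)² + (-350.47)²) = √(449.4400 + 122829.2209) = 351.11 m
M7: √((-29.71)² + (-376.63)²) = √(882.6841 + 141850.1569) = 377.80 m
M8: √((-64.22)² + (363.32)²) = √(4124.2084 + 132001.4224) = 368.95 m
M9: √((-846.43)² + (-614.40)²) = √(716443.7449 + 377487.3600) = 1045.91 m
M10: √((500.51)² + (724.95)²) = √(250510.2601 + 525552.5025) = 880.94 m
M11: √((-372.11)² + (-751.18)²) = √(138465.8521 + 564271.3924) = 838.29 m
M12: √((233.43)² + (358.11)²) = √(54489.5649 + 128242.7721) = 427.47 m
M13: √((557.06)² + (194.37)²) = √(310315.8436 + 37779.6969) = 590.00 m
M14: √((18.65)² + (-16.92)²) = √(347.8225 + 286.2864) = 25.18 m
Sorted: M14 (25.18 m) < M4 (156.74 m) < M3 (252.38 m) < M5 (285.69 m) < …

M14, M4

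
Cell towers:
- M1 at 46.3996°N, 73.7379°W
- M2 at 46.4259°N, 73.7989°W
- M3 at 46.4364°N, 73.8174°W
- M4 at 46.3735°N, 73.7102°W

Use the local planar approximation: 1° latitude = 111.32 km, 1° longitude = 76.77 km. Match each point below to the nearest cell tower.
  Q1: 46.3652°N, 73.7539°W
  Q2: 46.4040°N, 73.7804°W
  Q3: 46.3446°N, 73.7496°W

Q1 at 46.3652°N, 73.7539°W:
  M1: 4.0216 km
  M2: 7.5890 km
  M3: 9.3052 km
  M4: 3.4798 km
  → nearest: M4 (3.4798 km)
Q2 at 46.4040°N, 73.7804°W:
  M1: 3.2993 km
  M2: 2.8214 km
  M3: 4.5910 km
  M4: 6.3696 km
  → nearest: M2 (2.8214 km)
Q3 at 46.3446°N, 73.7496°W:
  M1: 6.1881 km
  M2: 9.8098 km
  M3: 11.4684 km
  M4: 4.4158 km
  → nearest: M4 (4.4158 km)

Q1→M4; Q2→M2; Q3→M4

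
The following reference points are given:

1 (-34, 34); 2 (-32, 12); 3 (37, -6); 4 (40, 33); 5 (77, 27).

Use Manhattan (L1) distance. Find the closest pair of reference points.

Pairwise distances:
1–2: |2| + |-22| = 2 + 22 = 24
1–3: |71| + |-40| = 71 + 40 = 111
1–4: |74| + |-1| = 74 + 1 = 75
1–5: |111| + |-7| = 111 + 7 = 118
2–3: |69| + |-18| = 69 + 18 = 87
2–4: |72| + |21| = 72 + 21 = 93
2–5: |109| + |15| = 109 + 15 = 124
3–4: |3| + |39| = 3 + 39 = 42
3–5: |40| + |33| = 40 + 33 = 73
4–5: |37| + |-6| = 37 + 6 = 43
Closest pair: 1–2 at 24.

1 and 2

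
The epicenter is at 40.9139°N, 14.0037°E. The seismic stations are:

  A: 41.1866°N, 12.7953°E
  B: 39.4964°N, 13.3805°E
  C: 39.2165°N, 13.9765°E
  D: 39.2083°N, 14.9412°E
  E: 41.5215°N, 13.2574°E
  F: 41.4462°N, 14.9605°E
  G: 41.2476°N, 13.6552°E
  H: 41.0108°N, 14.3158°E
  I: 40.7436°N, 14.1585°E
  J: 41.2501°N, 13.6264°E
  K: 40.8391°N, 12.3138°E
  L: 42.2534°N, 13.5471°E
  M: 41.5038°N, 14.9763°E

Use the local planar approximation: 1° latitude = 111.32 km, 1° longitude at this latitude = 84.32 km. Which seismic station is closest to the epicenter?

Distances from 40.9139°N, 14.0037°E:
A: √((0.2727·111.32)² + (-1.2084·84.32)²) = √(921.545263 + 10382.038354) = 106.3183 km
B: √((-1.4175·111.32)² + (-0.6232·84.32)²) = √(24899.609175 + 2761.315846) = 166.3157 km
C: √((-1.6974·111.32)² + (-0.0272·84.32)²) = √(35703.828768 + 5.260161) = 188.9685 km
D: √((-1.7056·111.32)² + (0.9375·84.32)²) = √(36049.626545 + 6248.902500) = 205.6661 km
E: √((0.6076·111.32)² + (-0.7463·84.32)²) = √(4574.903373 + 3959.935198) = 92.3842 km
F: √((0.5323·111.32)² + (0.9568·84.32)²) = √(3511.230398 + 6508.838998) = 100.1003 km
G: √((0.3337·111.32)² + (-0.3485·84.32)²) = √(1379.935568 + 863.508786) = 47.3650 km
H: √((0.0969·111.32)² + (0.3121·84.32)²) = √(116.357384 + 692.546172) = 28.4412 km
I: √((-0.1703·111.32)² + (0.1548·84.32)²) = √(359.398029 + 170.373917) = 23.0168 km
J: √((0.3362·111.32)² + (-0.3773·84.32)²) = √(1400.689308 + 1012.126524) = 49.1204 km
K: √((-0.0748·111.32)² + (-1.6899·84.32)²) = √(69.334532 + 20304.074938) = 142.7355 km
L: √((1.3395·111.32)² + (-0.4566·84.32)²) = √(22234.728521 + 1482.289424) = 154.0033 km
M: √((0.5899·111.32)² + (0.9726·84.32)²) = √(4312.242621 + 6725.579741) = 105.0610 km
Minimum: I at 23.0168 km.

I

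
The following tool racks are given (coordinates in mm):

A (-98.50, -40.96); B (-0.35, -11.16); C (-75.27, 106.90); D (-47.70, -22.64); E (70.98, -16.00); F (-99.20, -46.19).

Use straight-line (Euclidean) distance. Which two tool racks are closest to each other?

Pairwise distances:
A–B: 102.57 mm
A–C: 149.67 mm
A–D: 54.00 mm
A–E: 171.31 mm
A–F: 5.28 mm
B–C: 139.83 mm
B–D: 48.72 mm
B–E: 71.49 mm
B–F: 104.87 mm
C–D: 132.44 mm
C–E: 191.03 mm
C–F: 154.95 mm
D–E: 118.87 mm
D–F: 56.63 mm
E–F: 172.84 mm
Closest pair: A–F at 5.28 mm.

A and F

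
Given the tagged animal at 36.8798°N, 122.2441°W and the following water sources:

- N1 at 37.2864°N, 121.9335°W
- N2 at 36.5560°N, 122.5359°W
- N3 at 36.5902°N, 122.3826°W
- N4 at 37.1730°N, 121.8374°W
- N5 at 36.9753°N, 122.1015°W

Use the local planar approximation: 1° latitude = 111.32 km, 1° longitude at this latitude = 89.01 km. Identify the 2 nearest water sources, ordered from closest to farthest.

N5, N3

Distances from 36.8798°N, 122.2441°W:
N1: 53.0381 km
N2: 44.4283 km
N3: 34.5150 km
N4: 48.7419 km
N5: 16.5568 km
Sorted: N5 (16.5568 km) < N3 (34.5150 km) < N2 (44.4283 km) < N4 (48.7419 km) < …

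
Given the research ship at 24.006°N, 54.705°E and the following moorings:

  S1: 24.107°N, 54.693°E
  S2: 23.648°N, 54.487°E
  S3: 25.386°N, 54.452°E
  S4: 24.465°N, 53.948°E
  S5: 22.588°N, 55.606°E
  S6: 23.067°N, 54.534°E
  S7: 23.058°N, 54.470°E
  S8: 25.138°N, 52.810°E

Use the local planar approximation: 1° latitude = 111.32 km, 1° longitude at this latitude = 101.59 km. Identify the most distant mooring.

S8

Distances from 24.006°N, 54.705°E:
S1: √((0.101·111.32)² + (-0.012·101.59)²) = √(126.41224 + 1.48616) = 11.309 km
S2: √((-0.358·111.32)² + (-0.218·101.59)²) = √(1588.22654 + 490.47278) = 45.593 km
S3: √((1.380·111.32)² + (-0.253·101.59)²) = √(23599.59599 + 660.60668) = 155.757 km
S4: √((0.459·111.32)² + (-0.757·101.59)²) = √(2610.78895 + 5914.16831) = 92.331 km
S5: √((-1.418·111.32)² + (0.901·101.59)²) = √(24917.17814 + 8378.21503) = 182.470 km
S6: √((-0.939·111.32)² + (-0.171·101.59)²) = √(10926.41219 + 301.78256) = 105.963 km
S7: √((-0.948·111.32)² + (-0.235·101.59)²) = √(11136.86794 + 569.95116) = 108.198 km
S8: √((1.132·111.32)² + (-1.895·101.59)²) = √(15879.58868 + 37061.27442) = 230.089 km
Maximum: S8 at 230.089 km.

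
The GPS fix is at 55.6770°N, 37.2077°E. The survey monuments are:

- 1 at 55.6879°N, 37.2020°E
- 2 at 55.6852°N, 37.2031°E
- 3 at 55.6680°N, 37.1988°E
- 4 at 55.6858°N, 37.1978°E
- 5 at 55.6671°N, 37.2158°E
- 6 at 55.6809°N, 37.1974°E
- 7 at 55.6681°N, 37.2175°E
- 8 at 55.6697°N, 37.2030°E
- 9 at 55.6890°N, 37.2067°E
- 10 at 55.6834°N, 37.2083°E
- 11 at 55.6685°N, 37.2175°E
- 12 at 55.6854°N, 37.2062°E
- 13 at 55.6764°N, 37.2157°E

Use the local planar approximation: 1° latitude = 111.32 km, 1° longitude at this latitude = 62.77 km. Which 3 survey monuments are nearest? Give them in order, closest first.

Distances from 55.6770°N, 37.2077°E:
1: 1.2650 km
2: 0.9574 km
3: 1.1471 km
4: 1.1601 km
5: 1.2137 km
6: 0.7788 km
7: 1.1662 km
8: 0.8645 km
9: 1.3373 km
10: 0.7134 km
11: 1.1286 km
12: 0.9398 km
13: 0.5066 km
Sorted: 13 (0.5066 km) < 10 (0.7134 km) < 6 (0.7788 km) < 8 (0.8645 km) < 12 (0.9398 km) < …

13, 10, 6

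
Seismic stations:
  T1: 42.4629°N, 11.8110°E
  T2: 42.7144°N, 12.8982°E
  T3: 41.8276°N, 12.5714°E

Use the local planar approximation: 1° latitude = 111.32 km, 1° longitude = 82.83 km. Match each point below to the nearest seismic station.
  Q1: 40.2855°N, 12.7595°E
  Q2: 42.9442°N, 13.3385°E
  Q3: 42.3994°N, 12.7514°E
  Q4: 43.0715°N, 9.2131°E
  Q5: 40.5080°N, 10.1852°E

Q1→T3; Q2→T2; Q3→T2; Q4→T1; Q5→T3

Q1 at 40.2855°N, 12.7595°E:
  T1: 254.8026 km
  T2: 270.6291 km
  T3: 172.3722 km
  → nearest: T3 (172.3722 km)
Q2 at 42.9442°N, 13.3385°E:
  T1: 137.3996 km
  T2: 44.5474 km
  T3: 139.5982 km
  → nearest: T2 (44.5474 km)
Q3 at 42.3994°N, 12.7514°E:
  T1: 78.2134 km
  T2: 37.1142 km
  T3: 65.3756 km
  → nearest: T2 (37.1142 km)
Q4 at 43.0715°N, 9.2131°E:
  T1: 225.5973 km
  T2: 307.8145 km
  T3: 310.7276 km
  → nearest: T1 (225.5973 km)
Q5 at 40.5080°N, 10.1852°E:
  T1: 255.9158 km
  T2: 332.9047 km
  T3: 246.2602 km
  → nearest: T3 (246.2602 km)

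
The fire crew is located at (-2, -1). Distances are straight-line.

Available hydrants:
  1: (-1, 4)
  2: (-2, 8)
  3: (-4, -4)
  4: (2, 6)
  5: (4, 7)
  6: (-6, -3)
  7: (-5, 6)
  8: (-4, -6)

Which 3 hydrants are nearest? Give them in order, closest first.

3, 6, 1

Distances from (-2, -1):
1: 5.1
2: 9.0
3: 3.6
4: 8.1
5: 10.0
6: 4.5
7: 7.6
8: 5.4
Sorted: 3 (3.6) < 6 (4.5) < 1 (5.1) < 8 (5.4) < 7 (7.6) < …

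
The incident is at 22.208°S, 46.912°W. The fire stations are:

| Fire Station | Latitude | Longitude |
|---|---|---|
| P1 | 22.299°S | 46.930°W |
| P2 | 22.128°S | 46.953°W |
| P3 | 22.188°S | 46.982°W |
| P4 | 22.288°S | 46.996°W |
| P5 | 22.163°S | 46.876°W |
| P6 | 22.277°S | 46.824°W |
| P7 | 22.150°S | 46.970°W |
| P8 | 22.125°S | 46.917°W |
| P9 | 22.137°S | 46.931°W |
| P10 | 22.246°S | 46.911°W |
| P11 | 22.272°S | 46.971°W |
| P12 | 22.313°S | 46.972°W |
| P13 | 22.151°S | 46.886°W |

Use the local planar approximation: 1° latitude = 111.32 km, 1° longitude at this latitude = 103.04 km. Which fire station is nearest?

P10

Distances from 22.208°S, 46.912°W:
P1: 10.299 km
P2: 9.857 km
P3: 7.549 km
P4: 12.419 km
P5: 6.233 km
P6: 11.884 km
P7: 8.798 km
P8: 9.254 km
P9: 8.143 km
P10: 4.231 km
P11: 9.366 km
P12: 13.223 km
P13: 6.888 km
Minimum: P10 at 4.231 km.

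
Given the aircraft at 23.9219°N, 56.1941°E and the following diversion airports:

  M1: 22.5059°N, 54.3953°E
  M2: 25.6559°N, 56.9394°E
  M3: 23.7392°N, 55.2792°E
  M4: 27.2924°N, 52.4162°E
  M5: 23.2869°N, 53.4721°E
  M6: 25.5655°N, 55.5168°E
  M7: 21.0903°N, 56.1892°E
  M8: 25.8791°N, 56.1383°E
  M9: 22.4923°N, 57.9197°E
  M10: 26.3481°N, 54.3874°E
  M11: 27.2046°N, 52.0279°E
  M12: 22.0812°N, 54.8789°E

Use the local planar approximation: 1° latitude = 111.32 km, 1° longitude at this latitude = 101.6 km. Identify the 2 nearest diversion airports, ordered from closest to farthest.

M3, M6

Distances from 23.9219°N, 56.1941°E:
M1: √((-1.4160·111.32)² + (-1.7988·101.6)²) = √(24846.939472 + 33400.515805) = 241.3451 km
M2: √((1.7340·111.32)² + (0.7453·101.6)²) = √(37260.148514 + 5733.893977) = 207.3500 km
M3: √((-0.1827·111.32)² + (-0.9149·101.6)²) = √(413.640915 + 8640.416371) = 95.1528 km
M4: √((3.3705·111.32)² + (-3.7779·101.6)²) = √(140778.086640 + 147329.030864) = 536.7561 km
M5: √((-0.6350·111.32)² + (-2.7220·101.6)²) = √(4996.821619 + 76482.778647) = 285.4463 km
M6: √((1.6436·111.32)² + (-0.6773·101.6)²) = √(33476.393219 + 4735.322555) = 195.4782 km
M7: √((-2.8316·111.32)² + (-0.0049·101.6)²) = √(99359.684233 + 0.247845) = 315.2141 km
M8: √((1.9572·111.32)² + (-0.0558·101.6)²) = √(47469.735243 + 32.140736) = 217.9493 km
M9: √((-1.4296·111.32)² + (1.7256·101.6)²) = √(25326.517366 + 30737.439015) = 236.7783 km
M10: √((2.4262·111.32)² + (-1.8067·101.6)²) = √(72945.682514 + 33694.537927) = 326.5581 km
M11: √((3.2827·111.32)² + (-4.1662·101.6)²) = √(133539.204761 + 179170.970070) = 559.2049 km
M12: √((-1.8407·111.32)² + (-1.3152·101.6)²) = √(41986.765540 + 17855.458895) = 244.6267 km
Sorted: M3 (95.1528 km) < M6 (195.4782 km) < M2 (207.3500 km) < M8 (217.9493 km) < …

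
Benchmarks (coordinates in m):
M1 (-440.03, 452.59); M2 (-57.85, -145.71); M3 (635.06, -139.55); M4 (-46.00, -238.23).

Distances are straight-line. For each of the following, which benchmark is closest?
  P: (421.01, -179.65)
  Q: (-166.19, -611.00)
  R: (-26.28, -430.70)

P→M3; Q→M4; R→M4

P at (421.01, -179.65):
  M1: 1068.23 m
  M2: 480.06 m
  M3: 217.77 m
  M4: 470.67 m
  → nearest: M3 (217.77 m)
Q at (-166.19, -611.00):
  M1: 1098.28 m
  M2: 477.74 m
  M3: 929.66 m
  M4: 391.67 m
  → nearest: M4 (391.67 m)
R at (-26.28, -430.70):
  M1: 975.39 m
  M2: 286.73 m
  M3: 722.59 m
  M4: 193.48 m
  → nearest: M4 (193.48 m)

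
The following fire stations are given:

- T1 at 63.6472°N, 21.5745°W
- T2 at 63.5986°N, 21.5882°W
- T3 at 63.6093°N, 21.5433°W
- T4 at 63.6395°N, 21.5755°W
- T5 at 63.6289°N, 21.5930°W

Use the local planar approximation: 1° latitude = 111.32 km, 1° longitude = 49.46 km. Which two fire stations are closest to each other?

T1 and T4

Pairwise distances:
T1–T2: 5.4524 km
T1–T3: 4.4924 km
T1–T4: 0.8586 km
T1–T5: 2.2332 km
T2–T3: 2.5200 km
T2–T4: 4.5961 km
T2–T5: 3.3813 km
T3–T4: 3.7200 km
T3–T5: 3.2868 km
T4–T5: 1.4634 km
Closest pair: T1–T4 at 0.8586 km.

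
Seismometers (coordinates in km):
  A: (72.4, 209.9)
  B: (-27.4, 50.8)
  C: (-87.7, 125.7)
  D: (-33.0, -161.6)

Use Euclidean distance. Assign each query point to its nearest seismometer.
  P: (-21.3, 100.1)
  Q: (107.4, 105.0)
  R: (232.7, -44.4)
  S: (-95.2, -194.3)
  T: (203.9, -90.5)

P at (-21.3, 100.1):
  A: 144.3 km
  B: 49.7 km
  C: 71.2 km
  D: 262.0 km
  → nearest: B (49.7 km)
Q at (107.4, 105.0):
  A: 110.6 km
  B: 145.3 km
  C: 196.2 km
  D: 301.3 km
  → nearest: A (110.6 km)
R at (232.7, -44.4):
  A: 300.6 km
  B: 277.0 km
  C: 362.8 km
  D: 290.4 km
  → nearest: B (277.0 km)
S at (-95.2, -194.3):
  A: 437.6 km
  B: 254.3 km
  C: 320.1 km
  D: 70.3 km
  → nearest: D (70.3 km)
T at (203.9, -90.5):
  A: 327.9 km
  B: 271.0 km
  C: 363.0 km
  D: 247.3 km
  → nearest: D (247.3 km)

P→B; Q→A; R→B; S→D; T→D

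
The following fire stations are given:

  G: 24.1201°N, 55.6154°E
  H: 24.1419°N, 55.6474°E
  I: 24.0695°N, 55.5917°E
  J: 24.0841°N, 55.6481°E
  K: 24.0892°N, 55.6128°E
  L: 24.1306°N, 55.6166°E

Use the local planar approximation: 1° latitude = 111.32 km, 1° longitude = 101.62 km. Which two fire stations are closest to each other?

Pairwise distances:
G–H: √((0.0218·111.32)² + (0.0320·101.62)²) = √(5.889242 + 10.574463) = 4.0575 km
G–I: √((-0.0506·111.32)² + (-0.0237·101.62)²) = √(31.728346 + 5.800362) = 6.1261 km
G–J: √((-0.0360·111.32)² + (0.0327·101.62)²) = √(16.060217 + 11.042156) = 5.2060 km
G–K: √((-0.0309·111.32)² + (-0.0026·101.62)²) = √(11.832141 + 0.069808) = 3.4499 km
G–L: √((0.0105·111.32)² + (0.0012·101.62)²) = √(1.366234 + 0.014870) = 1.1752 km
H–I: √((-0.0724·111.32)² + (-0.0557·101.62)²) = √(64.956636 + 32.038249) = 9.8486 km
H–J: √((-0.0578·111.32)² + (0.0007·101.62)²) = √(41.400165 + 0.005060) = 6.4347 km
H–K: √((-0.0527·111.32)² + (-0.0346·101.62)²) = √(34.416573 + 12.362622) = 6.8395 km
H–L: √((-0.0113·111.32)² + (-0.0308·101.62)²) = √(1.582353 + 9.796249) = 3.3732 km
I–J: √((0.0146·111.32)² + (0.0564·101.62)²) = √(2.641509 + 32.848579) = 5.9574 km
I–K: √((0.0197·111.32)² + (0.0211·101.62)²) = √(4.809267 + 4.597516) = 3.0670 km
I–L: √((0.0611·111.32)² + (0.0249·101.62)²) = √(46.262470 + 6.402610) = 7.2571 km
J–K: √((0.0051·111.32)² + (-0.0353·101.62)²) = √(0.322320 + 12.867903) = 3.6318 km
J–L: √((0.0465·111.32)² + (-0.0315·101.62)²) = √(26.794910 + 10.246593) = 6.0862 km
K–L: √((0.0414·111.32)² + (0.0038·101.62)²) = √(21.239636 + 0.149116) = 4.6248 km
Closest pair: G–L at 1.1752 km.

G and L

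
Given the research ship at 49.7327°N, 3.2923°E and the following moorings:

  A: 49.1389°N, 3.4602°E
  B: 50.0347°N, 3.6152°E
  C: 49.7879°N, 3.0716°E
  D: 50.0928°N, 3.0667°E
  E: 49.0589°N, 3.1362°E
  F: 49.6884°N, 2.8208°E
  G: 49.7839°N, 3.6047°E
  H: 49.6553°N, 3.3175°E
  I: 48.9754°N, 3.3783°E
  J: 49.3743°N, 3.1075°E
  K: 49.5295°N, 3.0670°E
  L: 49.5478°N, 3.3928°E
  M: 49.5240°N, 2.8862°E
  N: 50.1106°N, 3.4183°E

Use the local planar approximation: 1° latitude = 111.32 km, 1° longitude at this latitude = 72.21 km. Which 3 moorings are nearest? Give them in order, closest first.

Distances from 49.7327°N, 3.2923°E:
A: √((-0.5938·111.32)² + (0.1679·72.21)²) = √(4369.450078 + 146.992807) = 67.2045 km
B: √((0.3020·111.32)² + (0.3229·72.21)²) = √(1130.212955 + 543.664255) = 40.9130 km
C: √((0.0552·111.32)² + (-0.2207·72.21)²) = √(37.759354 + 253.979905) = 17.0804 km
D: √((0.3601·111.32)² + (-0.2256·72.21)²) = √(1606.914013 + 265.382866) = 43.2700 km
E: √((-0.6738·111.32)² + (-0.1561·72.21)²) = √(5626.112455 + 127.057556) = 75.8497 km
F: √((-0.0443·111.32)² + (-0.4715·72.21)²) = √(24.319456 + 1159.199230) = 34.4023 km
G: √((0.0512·111.32)² + (0.3124·72.21)²) = √(32.485258 + 508.881591) = 23.2673 km
H: √((-0.0774·111.32)² + (0.0252·72.21)²) = √(74.238351 + 3.311279) = 8.8062 km
I: √((-0.7573·111.32)² + (0.0860·72.21)²) = √(7106.934437 + 38.564845) = 84.5311 km
J: √((-0.3584·111.32)² + (-0.1848·72.21)²) = √(1591.777631 + 178.073225) = 42.0696 km
K: √((-0.2032·111.32)² + (-0.2253·72.21)²) = √(511.674534 + 264.677530) = 27.8631 km
L: √((-0.1849·111.32)² + (0.1005·72.21)²) = √(423.662688 + 52.665573) = 21.8249 km
M: √((-0.2087·111.32)² + (-0.4061·72.21)²) = √(539.748313 + 859.925186) = 37.4122 km
N: √((0.3779·111.32)² + (0.1260·72.21)²) = √(1769.702153 + 82.781974) = 43.0405 km
Sorted: H (8.8062 km) < C (17.0804 km) < L (21.8249 km) < G (23.2673 km) < K (27.8631 km) < …

H, C, L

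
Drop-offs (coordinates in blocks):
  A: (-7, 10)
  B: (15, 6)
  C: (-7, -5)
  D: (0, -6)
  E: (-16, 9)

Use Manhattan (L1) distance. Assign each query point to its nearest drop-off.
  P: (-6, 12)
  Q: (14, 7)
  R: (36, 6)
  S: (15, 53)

P→A; Q→B; R→B; S→B

P at (-6, 12):
  A: |-1| + |-2| = 1 + 2 = 3 blocks
  B: |21| + |-6| = 21 + 6 = 27 blocks
  C: |-1| + |-17| = 1 + 17 = 18 blocks
  D: |6| + |-18| = 6 + 18 = 24 blocks
  E: |-10| + |-3| = 10 + 3 = 13 blocks
  → nearest: A (3 blocks)
Q at (14, 7):
  A: |-21| + |3| = 21 + 3 = 24 blocks
  B: |1| + |-1| = 1 + 1 = 2 blocks
  C: |-21| + |-12| = 21 + 12 = 33 blocks
  D: |-14| + |-13| = 14 + 13 = 27 blocks
  E: |-30| + |2| = 30 + 2 = 32 blocks
  → nearest: B (2 blocks)
R at (36, 6):
  A: |-43| + |4| = 43 + 4 = 47 blocks
  B: |-21| + |0| = 21 + 0 = 21 blocks
  C: |-43| + |-11| = 43 + 11 = 54 blocks
  D: |-36| + |-12| = 36 + 12 = 48 blocks
  E: |-52| + |3| = 52 + 3 = 55 blocks
  → nearest: B (21 blocks)
S at (15, 53):
  A: |-22| + |-43| = 22 + 43 = 65 blocks
  B: |0| + |-47| = 0 + 47 = 47 blocks
  C: |-22| + |-58| = 22 + 58 = 80 blocks
  D: |-15| + |-59| = 15 + 59 = 74 blocks
  E: |-31| + |-44| = 31 + 44 = 75 blocks
  → nearest: B (47 blocks)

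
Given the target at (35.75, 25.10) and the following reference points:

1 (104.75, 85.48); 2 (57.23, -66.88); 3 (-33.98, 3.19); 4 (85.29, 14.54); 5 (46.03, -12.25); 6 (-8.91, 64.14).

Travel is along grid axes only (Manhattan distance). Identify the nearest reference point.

Distances from (35.75, 25.10):
1: |69.00| + |60.38| = 69.00 + 60.38 = 129.38
2: |21.48| + |-91.98| = 21.48 + 91.98 = 113.46
3: |-69.73| + |-21.91| = 69.73 + 21.91 = 91.64
4: |49.54| + |-10.56| = 49.54 + 10.56 = 60.10
5: |10.28| + |-37.35| = 10.28 + 37.35 = 47.63
6: |-44.66| + |39.04| = 44.66 + 39.04 = 83.70
Minimum: 5 at 47.63.

5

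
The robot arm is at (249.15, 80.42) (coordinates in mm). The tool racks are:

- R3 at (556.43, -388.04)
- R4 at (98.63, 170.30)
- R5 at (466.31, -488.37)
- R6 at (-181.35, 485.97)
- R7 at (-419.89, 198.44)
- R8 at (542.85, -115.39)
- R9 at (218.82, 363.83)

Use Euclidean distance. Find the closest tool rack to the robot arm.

Distances from (249.15, 80.42):
R3: √((307.28)² + (-468.46)²) = √(94420.9984 + 219454.7716) = 560.25 mm
R4: √((-150.52)² + (89.88)²) = √(22656.2704 + 8078.4144) = 175.31 mm
R5: √((217.16)² + (-568.79)²) = √(47158.4656 + 323522.0641) = 608.84 mm
R6: √((-430.50)² + (405.55)²) = √(185330.2500 + 164470.8025) = 591.44 mm
R7: √((-669.04)² + (118.02)²) = √(447614.5216 + 13928.7204) = 679.37 mm
R8: √((293.70)² + (-195.81)²) = √(86259.6900 + 38341.5561) = 352.99 mm
R9: √((-30.33)² + (283.41)²) = √(919.9089 + 80321.2281) = 285.03 mm
Minimum: R4 at 175.31 mm.

R4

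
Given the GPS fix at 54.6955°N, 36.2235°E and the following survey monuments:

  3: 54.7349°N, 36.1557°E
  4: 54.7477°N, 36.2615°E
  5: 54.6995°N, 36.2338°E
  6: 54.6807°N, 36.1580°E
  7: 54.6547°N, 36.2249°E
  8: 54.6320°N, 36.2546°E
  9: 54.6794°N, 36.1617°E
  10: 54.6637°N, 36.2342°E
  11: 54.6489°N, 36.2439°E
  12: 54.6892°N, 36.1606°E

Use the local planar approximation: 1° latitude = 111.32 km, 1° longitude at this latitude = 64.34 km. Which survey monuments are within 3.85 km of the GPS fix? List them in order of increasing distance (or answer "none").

Distances from 54.6955°N, 36.2235°E:
3: √((0.0394·111.32)² + (-0.0678·64.34)²) = √(19.237066 + 19.029243) = 6.1860 km
4: √((0.0522·111.32)² + (0.0380·64.34)²) = √(33.766605 + 5.977634) = 6.3043 km
5: √((0.0040·111.32)² + (0.0103·64.34)²) = √(0.198274 + 0.439174) = 0.7984 km
6: √((-0.0148·111.32)² + (-0.0655·64.34)²) = √(2.714375 + 17.760072) = 4.5249 km
7: √((-0.0408·111.32)² + (0.0014·64.34)²) = √(20.628456 + 0.008114) = 4.5427 km
8: √((-0.0635·111.32)² + (0.0311·64.34)²) = √(49.968216 + 4.003897) = 7.3466 km
9: √((-0.0161·111.32)² + (-0.0618·64.34)²) = √(3.212167 + 15.810262) = 4.3615 km
10: √((-0.0318·111.32)² + (0.0107·64.34)²) = √(12.531430 + 0.473947) = 3.6063 km
11: √((-0.0466·111.32)² + (0.0204·64.34)²) = √(26.910281 + 1.722751) = 5.3510 km
12: √((-0.0063·111.32)² + (-0.0629·64.34)²) = √(0.491844 + 16.378096) = 4.1073 km
Threshold 3.85 km: 5 (0.7984 km), 10 (3.6063 km) are within range.

5, 10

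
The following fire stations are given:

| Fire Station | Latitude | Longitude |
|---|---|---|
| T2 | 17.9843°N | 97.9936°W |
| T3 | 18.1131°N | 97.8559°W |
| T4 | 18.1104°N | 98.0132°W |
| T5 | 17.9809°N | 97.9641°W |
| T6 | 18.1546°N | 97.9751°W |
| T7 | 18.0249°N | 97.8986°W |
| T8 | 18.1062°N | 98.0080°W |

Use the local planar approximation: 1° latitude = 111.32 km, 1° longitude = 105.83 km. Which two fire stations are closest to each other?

Pairwise distances:
T4–T8: √((-0.0042·111.32)² + (0.0052·105.83)²) = √(0.218597 + 0.302848) = 0.7221 km
T2–T5: √((-0.0034·111.32)² + (0.0295·105.83)²) = √(0.143253 + 9.746790) = 3.1448 km
T4–T6: √((0.0442·111.32)² + (0.0381·105.83)²) = √(24.209785 + 16.258016) = 6.3614 km
T6–T8: √((-0.0484·111.32)² + (-0.0329·105.83)²) = √(29.029337 + 12.122980) = 6.4150 km
T5–T7: √((0.0440·111.32)² + (0.0655·105.83)²) = √(23.991188 + 48.050752) = 8.4878 km
T3–T7: √((-0.0882·111.32)² + (-0.0427·105.83)²) = √(96.401450 + 20.420828) = 10.8084 km
T2–T7: √((0.0406·111.32)² + (0.0950·105.83)²) = √(20.426712 + 101.079900) = 11.0230 km
T3–T6: √((0.0415·111.32)² + (-0.1192·105.83)²) = √(21.342367 + 159.136610) = 13.4342 km
T2–T8: √((0.1219·111.32)² + (-0.0144·105.83)²) = √(184.142403 + 2.322430) = 13.6552 km
T2–T4: √((0.1261·111.32)² + (-0.0196·105.83)²) = √(197.050059 + 4.302588) = 14.1899 km
T7–T8: √((0.0813·111.32)² + (-0.1094·105.83)²) = √(81.908220 + 134.045499) = 14.6954 km
T5–T8: √((0.1253·111.32)² + (-0.0439·105.83)²) = √(194.557751 + 21.584731) = 14.7018 km
T4–T5: √((-0.1295·111.32)² + (0.0491·105.83)²) = √(207.819326 + 27.001045) = 15.3238 km
T4–T7: √((-0.0855·111.32)² + (0.1146·105.83)²) = √(90.589659 + 147.091246) = 15.4169 km
T3–T8: √((-0.0069·111.32)² + (-0.1521·105.83)²) = √(0.589990 + 259.105135) = 16.1151 km
T6–T7: √((-0.1297·111.32)² + (0.0765·105.83)²) = √(208.461735 + 65.545135) = 16.5532 km
T3–T4: √((-0.0027·111.32)² + (-0.1573·105.83)²) = √(0.090339 + 277.124573) = 16.6498 km
T3–T5: √((-0.1322·111.32)² + (-0.1082·105.83)²) = √(216.575490 + 131.120958) = 18.6466 km
T2–T6: √((0.1703·111.32)² + (0.0185·105.83)²) = √(359.398029 + 3.833196) = 19.0586 km
T5–T6: √((0.1737·111.32)² + (-0.0110·105.83)²) = √(373.891879 + 1.355199) = 19.3713 km
T2–T3: √((0.1288·111.32)² + (0.1377·105.83)²) = √(205.578703 + 212.366238) = 20.4437 km
Closest pair: T4–T8 at 0.7221 km.

T4 and T8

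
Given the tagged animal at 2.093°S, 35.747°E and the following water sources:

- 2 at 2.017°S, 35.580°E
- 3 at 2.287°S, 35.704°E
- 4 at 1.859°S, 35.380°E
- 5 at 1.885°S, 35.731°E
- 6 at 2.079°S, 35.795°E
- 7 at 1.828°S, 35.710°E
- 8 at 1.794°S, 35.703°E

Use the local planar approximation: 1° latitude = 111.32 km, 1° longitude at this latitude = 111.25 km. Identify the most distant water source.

Distances from 2.093°S, 35.747°E:
2: √((0.076·111.32)² + (-0.167·111.25)²) = √(71.57701 + 345.16995) = 20.414 km
3: √((-0.194·111.32)² + (-0.043·111.25)²) = √(466.39067 + 22.88426) = 22.120 km
4: √((0.234·111.32)² + (-0.367·111.25)²) = √(678.54415 + 1666.98683) = 48.431 km
5: √((0.208·111.32)² + (-0.016·111.25)²) = √(536.13365 + 3.16840) = 23.223 km
6: √((0.014·111.32)² + (0.048·111.25)²) = √(2.42886 + 28.51560) = 5.563 km
7: √((0.265·111.32)² + (-0.037·111.25)²) = √(870.23820 + 16.94351) = 29.786 km
8: √((0.299·111.32)² + (-0.044·111.25)²) = √(1107.86992 + 23.96102) = 33.643 km
Maximum: 4 at 48.431 km.

4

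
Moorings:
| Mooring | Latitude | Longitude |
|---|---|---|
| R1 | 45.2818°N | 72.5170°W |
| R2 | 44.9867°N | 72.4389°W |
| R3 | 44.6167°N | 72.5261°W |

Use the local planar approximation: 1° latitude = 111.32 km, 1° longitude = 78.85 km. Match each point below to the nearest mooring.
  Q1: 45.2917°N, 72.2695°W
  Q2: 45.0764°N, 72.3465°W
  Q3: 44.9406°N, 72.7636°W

Q1 at 45.2917°N, 72.2695°W:
  R1: 19.5465 km
  R2: 36.4855 km
  R3: 77.8174 km
  → nearest: R1 (19.5465 km)
Q2 at 45.0764°N, 72.3465°W:
  R1: 26.5246 km
  R2: 12.3608 km
  R3: 53.0971 km
  → nearest: R2 (12.3608 km)
Q3 at 44.9406°N, 72.7636°W:
  R1: 42.6702 km
  R2: 26.1119 km
  R3: 40.6297 km
  → nearest: R2 (26.1119 km)

Q1→R1; Q2→R2; Q3→R2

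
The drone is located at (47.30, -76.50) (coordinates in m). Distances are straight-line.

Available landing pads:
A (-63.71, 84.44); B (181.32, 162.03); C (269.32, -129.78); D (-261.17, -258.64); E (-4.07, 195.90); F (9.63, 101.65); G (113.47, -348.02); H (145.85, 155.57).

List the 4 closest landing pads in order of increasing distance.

Distances from (47.30, -76.50):
A: 195.51 m
B: 273.60 m
C: 228.32 m
D: 358.23 m
E: 277.20 m
F: 182.09 m
G: 279.47 m
H: 252.13 m
Sorted: F (182.09 m) < A (195.51 m) < C (228.32 m) < H (252.13 m) < B (273.60 m) < E (277.20 m) < …

F, A, C, H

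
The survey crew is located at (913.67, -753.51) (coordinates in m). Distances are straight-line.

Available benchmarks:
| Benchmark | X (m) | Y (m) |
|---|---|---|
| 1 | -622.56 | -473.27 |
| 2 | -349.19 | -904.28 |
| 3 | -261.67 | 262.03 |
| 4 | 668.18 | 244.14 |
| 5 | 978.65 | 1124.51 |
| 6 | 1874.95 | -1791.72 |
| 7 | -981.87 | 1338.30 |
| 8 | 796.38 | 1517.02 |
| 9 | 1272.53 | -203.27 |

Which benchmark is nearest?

Distances from (913.67, -753.51):
1: √((-1536.23)² + (280.24)²) = √(2360002.6129 + 78534.4576) = 1561.58 m
2: √((-1262.86)² + (-150.77)²) = √(1594815.3796 + 22731.5929) = 1271.83 m
3: √((-1175.34)² + (1015.54)²) = √(1381424.1156 + 1031321.4916) = 1553.30 m
4: √((-245.49)² + (997.65)²) = √(60265.3401 + 995305.5225) = 1027.41 m
5: √((64.98)² + (1878.02)²) = √(4222.4004 + 3526959.1204) = 1879.14 m
6: √((961.28)² + (-1038.21)²) = √(924059.2384 + 1077880.0041) = 1414.90 m
7: √((-1895.54)² + (2091.81)²) = √(3593071.8916 + 4375669.0761) = 2822.90 m
8: √((-117.29)² + (2270.53)²) = √(13756.9441 + 5155306.4809) = 2273.56 m
9: √((358.86)² + (550.24)²) = √(128780.4996 + 302764.0576) = 656.92 m
Minimum: 9 at 656.92 m.

9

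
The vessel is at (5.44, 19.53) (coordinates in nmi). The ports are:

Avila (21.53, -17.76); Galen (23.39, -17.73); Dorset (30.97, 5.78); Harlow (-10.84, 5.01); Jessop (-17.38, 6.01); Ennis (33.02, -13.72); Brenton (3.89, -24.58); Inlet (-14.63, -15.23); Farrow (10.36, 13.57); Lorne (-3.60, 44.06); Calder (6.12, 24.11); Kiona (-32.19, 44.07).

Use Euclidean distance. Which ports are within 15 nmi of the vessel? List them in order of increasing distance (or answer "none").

Distances from (5.44, 19.53):
Avila: √((16.09)² + (-37.29)²) = √(258.8881 + 1390.5441) = 40.61 nmi
Galen: √((17.95)² + (-37.26)²) = √(322.2025 + 1388.3076) = 41.36 nmi
Dorset: √((25.53)² + (-13.75)²) = √(651.7809 + 189.0625) = 29.00 nmi
Harlow: √((-16.28)² + (-14.52)²) = √(265.0384 + 210.8304) = 21.81 nmi
Jessop: √((-22.82)² + (-13.52)²) = √(520.7524 + 182.7904) = 26.52 nmi
Ennis: √((27.58)² + (-33.25)²) = √(760.6564 + 1105.5625) = 43.20 nmi
Brenton: √((-1.55)² + (-44.11)²) = √(2.4025 + 1945.6921) = 44.14 nmi
Inlet: √((-20.07)² + (-34.76)²) = √(402.8049 + 1208.2576) = 40.14 nmi
Farrow: √((4.92)² + (-5.96)²) = √(24.2064 + 35.5216) = 7.73 nmi
Lorne: √((-9.04)² + (24.53)²) = √(81.7216 + 601.7209) = 26.14 nmi
Calder: √((0.68)² + (4.58)²) = √(0.4624 + 20.9764) = 4.63 nmi
Kiona: √((-37.63)² + (24.54)²) = √(1416.0169 + 602.2116) = 44.92 nmi
Threshold 15 nmi: Calder (4.63 nmi), Farrow (7.73 nmi) are within range.

Calder, Farrow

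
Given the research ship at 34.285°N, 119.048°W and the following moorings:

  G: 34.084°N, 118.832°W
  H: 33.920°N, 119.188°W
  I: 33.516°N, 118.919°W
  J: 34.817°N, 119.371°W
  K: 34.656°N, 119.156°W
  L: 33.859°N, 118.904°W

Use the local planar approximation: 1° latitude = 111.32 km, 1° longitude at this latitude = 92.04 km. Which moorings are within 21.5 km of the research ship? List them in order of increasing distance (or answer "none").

Distances from 34.285°N, 119.048°W:
G: √((-0.201·111.32)² + (0.216·92.04)²) = √(500.65495 + 395.23985) = 29.932 km
H: √((-0.365·111.32)² + (-0.140·92.04)²) = √(1650.94317 + 166.03869) = 42.626 km
I: √((-0.769·111.32)² + (0.129·92.04)²) = √(7328.22972 + 140.97193) = 86.425 km
J: √((0.532·111.32)² + (-0.323·92.04)²) = √(3507.27371 + 883.80868) = 66.265 km
K: √((0.371·111.32)² + (-0.108·92.04)²) = √(1705.66687 + 98.80996) = 42.479 km
L: √((-0.426·111.32)² + (0.144·92.04)²) = √(2248.87643 + 175.66215) = 49.240 km
Threshold 21.5 km: none within range.

none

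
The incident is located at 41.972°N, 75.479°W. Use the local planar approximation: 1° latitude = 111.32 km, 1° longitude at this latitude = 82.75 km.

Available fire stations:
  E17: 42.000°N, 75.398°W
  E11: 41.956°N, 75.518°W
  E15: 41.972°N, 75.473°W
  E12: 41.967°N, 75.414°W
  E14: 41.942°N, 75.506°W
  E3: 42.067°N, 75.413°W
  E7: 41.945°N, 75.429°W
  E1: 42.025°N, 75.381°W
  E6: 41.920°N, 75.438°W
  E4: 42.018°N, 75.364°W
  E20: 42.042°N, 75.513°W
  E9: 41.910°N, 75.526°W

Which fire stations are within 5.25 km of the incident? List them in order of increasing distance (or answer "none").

E15, E11, E14, E7

Distances from 41.972°N, 75.479°W:
E17: √((0.028·111.32)² + (0.081·82.75)²) = √(9.71544 + 44.92686) = 7.392 km
E11: √((-0.016·111.32)² + (-0.039·82.75)²) = √(3.17239 + 10.41514) = 3.686 km
E15: √((0.000·111.32)² + (0.006·82.75)²) = √(0.00000 + 0.24651) = 0.497 km
E12: √((-0.005·111.32)² + (0.065·82.75)²) = √(0.30980 + 28.93095) = 5.407 km
E14: √((-0.030·111.32)² + (-0.027·82.75)²) = √(11.15293 + 4.99187) = 4.018 km
E3: √((0.095·111.32)² + (0.066·82.75)²) = √(111.83909 + 29.82798) = 11.902 km
E7: √((-0.027·111.32)² + (0.050·82.75)²) = √(9.03387 + 17.11891) = 5.114 km
E1: √((0.053·111.32)² + (0.098·82.75)²) = √(34.80953 + 65.76399) = 10.029 km
E6: √((-0.052·111.32)² + (0.041·82.75)²) = √(33.50835 + 11.51075) = 6.710 km
E4: √((0.046·111.32)² + (0.115·82.75)²) = √(26.22177 + 90.55901) = 10.807 km
E20: √((0.070·111.32)² + (-0.034·82.75)²) = √(60.72150 + 7.91578) = 8.285 km
E9: √((-0.062·111.32)² + (-0.047·82.75)²) = √(47.63540 + 15.12627) = 7.922 km
Threshold 5.25 km: E15 (0.497 km), E11 (3.686 km), E14 (4.018 km), E7 (5.114 km) are within range.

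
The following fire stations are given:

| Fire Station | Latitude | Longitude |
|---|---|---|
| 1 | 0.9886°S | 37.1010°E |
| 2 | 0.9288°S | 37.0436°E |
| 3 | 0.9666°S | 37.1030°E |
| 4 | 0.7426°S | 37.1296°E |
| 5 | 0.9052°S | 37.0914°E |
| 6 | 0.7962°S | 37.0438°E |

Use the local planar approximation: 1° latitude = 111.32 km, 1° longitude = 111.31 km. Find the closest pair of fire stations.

1 and 3

Pairwise distances:
1–3: √((0.0220·111.32)² + (0.0020·111.31)²) = √(5.997797 + 0.049560) = 2.4591 km
2–5: √((0.0236·111.32)² + (0.0478·111.31)²) = √(6.901928 + 28.308976) = 5.9339 km
3–5: √((0.0614·111.32)² + (-0.0116·111.31)²) = √(46.717881 + 1.667187) = 6.9559 km
2–3: √((-0.0378·111.32)² + (0.0594·111.31)²) = √(17.706389 + 43.716084) = 7.8372 km
1–2: √((0.0598·111.32)² + (-0.0574·111.31)²) = √(44.314797 + 40.821800) = 9.2269 km
1–5: √((0.0834·111.32)² + (-0.0096·111.31)²) = √(86.194290 + 1.141855) = 9.3454 km
4–6: √((-0.0536·111.32)² + (-0.0858·111.31)²) = √(35.602129 + 91.210102) = 11.2611 km
5–6: √((0.1090·111.32)² + (-0.0476·111.31)²) = √(147.231044 + 28.072576) = 13.2402 km
2–6: √((0.1326·111.32)² + (0.0002·111.31)²) = √(217.888066 + 0.000496) = 14.7610 km
4–5: √((-0.1626·111.32)² + (-0.0382·111.31)²) = √(327.632879 + 18.079861) = 18.5934 km
3–6: √((0.1704·111.32)² + (-0.0592·111.31)²) = √(359.820229 + 43.422196) = 20.0809 km
1–6: √((0.1924·111.32)² + (-0.0572·111.31)²) = √(458.729353 + 40.537823) = 22.3443 km
2–4: √((0.1862·111.32)² + (0.0860·111.31)²) = √(429.641030 + 91.635819) = 22.8315 km
3–4: √((0.2240·111.32)² + (0.0266·111.31)²) = √(621.788137 + 8.766609) = 25.1108 km
1–4: √((0.2460·111.32)² + (0.0286·111.31)²) = √(749.922889 + 10.134456) = 27.5691 km
Closest pair: 1–3 at 2.4591 km.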